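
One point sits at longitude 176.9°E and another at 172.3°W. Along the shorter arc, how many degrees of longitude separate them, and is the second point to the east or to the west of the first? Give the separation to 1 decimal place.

Raw difference: -172.3 − 176.9 = -349.2°.
Normalise into (−180°, 180°]: -349.2° + 360° = 10.8°.
Positive ⇒ the second point lies to the east; separation 10.8°.

10.8° east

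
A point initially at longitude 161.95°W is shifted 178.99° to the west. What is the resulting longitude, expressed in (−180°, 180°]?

Start at -161.95°; shift −178.99° → -340.94°.
-340.94° lies outside (−180°, 180°]; add 360° → +19.06°.

19.06°E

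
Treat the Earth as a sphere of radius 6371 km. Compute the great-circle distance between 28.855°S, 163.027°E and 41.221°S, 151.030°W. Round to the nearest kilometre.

Δλ = -151.030 − 163.027 = -314.057°; wrapped into (−180°, 180°]: 45.943°.
Δφ = -41.221 − -28.855 = -12.366°.
a = sin²(Δφ/2) + cos φ₁ · cos φ₂ · sin²(Δλ/2) = 0.111942.
c = 2·atan2(√a, √(1−a)) = 0.68231 rad → d = 6371·c ≈ 4347.02 km.

4347 km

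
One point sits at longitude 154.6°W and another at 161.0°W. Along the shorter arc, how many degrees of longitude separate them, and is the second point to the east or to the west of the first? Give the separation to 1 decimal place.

6.4° west

Raw difference: -161.0 − -154.6 = -6.4°.
Normalise into (−180°, 180°]: -6.4° stays -6.4°.
Negative ⇒ the second point lies to the west; separation 6.4°.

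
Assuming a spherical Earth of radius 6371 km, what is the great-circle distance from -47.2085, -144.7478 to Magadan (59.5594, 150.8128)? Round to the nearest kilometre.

Δλ = 150.8128 − -144.7478 = 295.5606°; wrapped into (−180°, 180°]: -64.4394°.
Δφ = 59.5594 − -47.2085 = 106.7679°.
a = sin²(Δφ/2) + cos φ₁ · cos φ₂ · sin²(Δλ/2) = 0.742087.
c = 2·atan2(√a, √(1−a)) = 2.07621 rad → d = 6371·c ≈ 13227.57 km.

13228 km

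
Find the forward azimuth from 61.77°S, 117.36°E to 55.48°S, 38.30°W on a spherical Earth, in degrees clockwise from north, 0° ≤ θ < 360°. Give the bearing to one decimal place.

195.5°

Δλ = -38.30 − 117.36 = -155.66°.
θ = atan2( sin Δλ · cos φ₂ , cos φ₁ · sin φ₂ − sin φ₁ · cos φ₂ · cos Δλ )
  = atan2(-0.23356, -0.84464) = -164.543° → normalised to [0°, 360°): 195.457°.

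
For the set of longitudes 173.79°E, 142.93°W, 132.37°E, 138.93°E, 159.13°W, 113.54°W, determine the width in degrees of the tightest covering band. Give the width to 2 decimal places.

Sort the longitudes: -159.13°, -142.93°, -113.54°, +132.37°, +138.93°, +173.79°.
Eastward gaps between consecutive values (wrapping around): 16.20°, 29.39°, 245.91°, 6.56°, 34.86°, 27.08°.
Largest gap = 245.91° ⇒ minimal covering band is its complement: 360° − 245.91° = 114.09°.
Band runs from +132.37° eastward to -113.54°, crossing the antimeridian.

114.09°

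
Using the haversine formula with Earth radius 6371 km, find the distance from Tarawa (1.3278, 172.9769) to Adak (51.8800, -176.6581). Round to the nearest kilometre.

5704 km

Δλ = -176.6581 − 172.9769 = -349.6350°; wrapped into (−180°, 180°]: 10.3650°.
Δφ = 51.8800 − 1.3278 = 50.5522°.
a = sin²(Δφ/2) + cos φ₁ · cos φ₂ · sin²(Δλ/2) = 0.187348.
c = 2·atan2(√a, √(1−a)) = 0.89528 rad → d = 6371·c ≈ 5703.80 km.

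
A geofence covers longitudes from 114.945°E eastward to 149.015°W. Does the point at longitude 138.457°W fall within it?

No

Band width going east from +114.945° to -149.015°: ((-149.015 − 114.945) mod 360) = 96.040°.
Offset of -138.457° east of the west edge: ((-138.457 − 114.945) mod 360) = 106.598°.
106.598° > 96.040° ⇒ outside.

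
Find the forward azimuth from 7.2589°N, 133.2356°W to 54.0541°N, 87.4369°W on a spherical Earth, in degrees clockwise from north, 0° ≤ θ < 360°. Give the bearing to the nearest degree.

Δλ = -87.4369 − -133.2356 = 45.7987°.
θ = atan2( sin Δλ · cos φ₂ , cos φ₁ · sin φ₂ − sin φ₁ · cos φ₂ · cos Δλ )
  = atan2(0.42083, 0.75137) = 29.253° → normalised to [0°, 360°): 29.253°.

29°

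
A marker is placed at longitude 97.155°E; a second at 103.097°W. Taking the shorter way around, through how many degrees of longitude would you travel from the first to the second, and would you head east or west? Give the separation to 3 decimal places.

Raw difference: -103.097 − 97.155 = -200.252°.
Normalise into (−180°, 180°]: -200.252° + 360° = 159.748°.
Positive ⇒ the second point lies to the east; separation 159.748°.

159.748° east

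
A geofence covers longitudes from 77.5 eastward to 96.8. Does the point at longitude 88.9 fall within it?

Band width going east from +77.5° to +96.8°: ((96.8 − 77.5) mod 360) = 19.3°.
Offset of +88.9° east of the west edge: ((88.9 − 77.5) mod 360) = 11.4°.
11.4° ≤ 19.3° ⇒ inside.

Yes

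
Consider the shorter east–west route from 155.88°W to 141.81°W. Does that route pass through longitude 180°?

No

Signed shortest Δλ = ((-141.81 − -155.88 + 180) mod 360) − 180 = 14.07°.
Going east by 14.07° from -155.88° reaches -141.81° without touching 180°.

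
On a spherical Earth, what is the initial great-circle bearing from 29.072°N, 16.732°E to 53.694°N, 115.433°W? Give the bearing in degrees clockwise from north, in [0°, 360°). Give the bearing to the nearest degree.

334°

Δλ = -115.433 − 16.732 = -132.165°.
θ = atan2( sin Δλ · cos φ₂ , cos φ₁ · sin φ₂ − sin φ₁ · cos φ₂ · cos Δλ )
  = atan2(-0.43887, 0.89746) = -26.059° → normalised to [0°, 360°): 333.941°.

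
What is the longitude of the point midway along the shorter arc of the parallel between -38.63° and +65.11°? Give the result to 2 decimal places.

Signed shortest Δλ from -38.63° to +65.11° is +103.74°.
Midpoint longitude = -38.63° + (+103.74°)/2 = -38.63° + 51.87° = +13.24°.

+13.24°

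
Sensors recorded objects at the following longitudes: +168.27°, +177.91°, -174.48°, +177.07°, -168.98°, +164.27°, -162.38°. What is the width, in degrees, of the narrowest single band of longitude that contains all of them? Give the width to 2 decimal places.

Sort the longitudes: -174.48°, -168.98°, -162.38°, +164.27°, +168.27°, +177.07°, +177.91°.
Eastward gaps between consecutive values (wrapping around): 5.50°, 6.60°, 326.65°, 4.00°, 8.80°, 0.84°, 7.61°.
Largest gap = 326.65° ⇒ minimal covering band is its complement: 360° − 326.65° = 33.35°.
Band runs from +164.27° eastward to -162.38°, crossing the antimeridian.

33.35°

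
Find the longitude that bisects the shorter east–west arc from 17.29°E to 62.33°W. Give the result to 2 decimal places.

Signed shortest Δλ from +17.29° to -62.33° is -79.62°.
Midpoint longitude = +17.29° + (-79.62°)/2 = +17.29° − 39.81° = -22.52°.

22.52°W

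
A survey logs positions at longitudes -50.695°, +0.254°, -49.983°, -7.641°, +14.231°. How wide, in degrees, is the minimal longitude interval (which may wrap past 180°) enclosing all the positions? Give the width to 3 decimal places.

Sort the longitudes: -50.695°, -49.983°, -7.641°, +0.254°, +14.231°.
Eastward gaps between consecutive values (wrapping around): 0.712°, 42.342°, 7.895°, 13.977°, 295.074°.
Largest gap = 295.074° ⇒ minimal covering band is its complement: 360° − 295.074° = 64.926°.
Band runs from -50.695° eastward to +14.231°.

64.926°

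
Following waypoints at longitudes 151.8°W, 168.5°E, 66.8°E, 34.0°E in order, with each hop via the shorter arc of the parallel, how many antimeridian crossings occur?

1

Leg 1: -151.8° → +168.5°, shortest Δλ = -39.7° (west) — crosses 180°.
Leg 2: +168.5° → +66.8°, shortest Δλ = -101.7° (west) — does not cross 180°.
Leg 3: +66.8° → +34.0°, shortest Δλ = -32.8° (west) — does not cross 180°.
Total crossings: 1.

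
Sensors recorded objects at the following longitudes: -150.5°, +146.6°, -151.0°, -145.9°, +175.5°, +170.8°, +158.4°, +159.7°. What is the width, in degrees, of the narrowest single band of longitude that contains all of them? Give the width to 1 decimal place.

Sort the longitudes: -151.0°, -150.5°, -145.9°, +146.6°, +158.4°, +159.7°, +170.8°, +175.5°.
Eastward gaps between consecutive values (wrapping around): 0.5°, 4.6°, 292.5°, 11.8°, 1.3°, 11.1°, 4.7°, 33.5°.
Largest gap = 292.5° ⇒ minimal covering band is its complement: 360° − 292.5° = 67.5°.
Band runs from +146.6° eastward to -145.9°, crossing the antimeridian.

67.5°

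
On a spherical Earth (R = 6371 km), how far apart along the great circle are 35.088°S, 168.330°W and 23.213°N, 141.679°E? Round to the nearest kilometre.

Δλ = 141.679 − -168.330 = 310.009°; wrapped into (−180°, 180°]: -49.991°.
Δφ = 23.213 − -35.088 = 58.301°.
a = sin²(Δφ/2) + cos φ₁ · cos φ₂ · sin²(Δλ/2) = 0.371543.
c = 2·atan2(√a, √(1−a)) = 1.31097 rad → d = 6371·c ≈ 8352.18 km.

8352 km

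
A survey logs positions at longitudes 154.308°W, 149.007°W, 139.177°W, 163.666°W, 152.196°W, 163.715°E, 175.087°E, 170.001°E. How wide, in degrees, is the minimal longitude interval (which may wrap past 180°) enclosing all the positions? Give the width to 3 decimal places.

Sort the longitudes: -163.666°, -154.308°, -152.196°, -149.007°, -139.177°, +163.715°, +170.001°, +175.087°.
Eastward gaps between consecutive values (wrapping around): 9.358°, 2.112°, 3.189°, 9.830°, 302.892°, 6.286°, 5.086°, 21.247°.
Largest gap = 302.892° ⇒ minimal covering band is its complement: 360° − 302.892° = 57.108°.
Band runs from +163.715° eastward to -139.177°, crossing the antimeridian.

57.108°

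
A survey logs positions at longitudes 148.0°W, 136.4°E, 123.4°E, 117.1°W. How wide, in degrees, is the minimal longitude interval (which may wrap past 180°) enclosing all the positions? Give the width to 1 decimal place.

Sort the longitudes: -148.0°, -117.1°, +123.4°, +136.4°.
Eastward gaps between consecutive values (wrapping around): 30.9°, 240.5°, 13.0°, 75.6°.
Largest gap = 240.5° ⇒ minimal covering band is its complement: 360° − 240.5° = 119.5°.
Band runs from +123.4° eastward to -117.1°, crossing the antimeridian.

119.5°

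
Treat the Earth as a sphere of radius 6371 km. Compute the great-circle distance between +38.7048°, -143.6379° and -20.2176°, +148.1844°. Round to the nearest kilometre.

Δλ = 148.1844 − -143.6379 = 291.8223°; wrapped into (−180°, 180°]: -68.1777°.
Δφ = -20.2176 − 38.7048 = -58.9224°.
a = sin²(Δφ/2) + cos φ₁ · cos φ₂ · sin²(Δλ/2) = 0.471941.
c = 2·atan2(√a, √(1−a)) = 1.51465 rad → d = 6371·c ≈ 9649.83 km.

9650 km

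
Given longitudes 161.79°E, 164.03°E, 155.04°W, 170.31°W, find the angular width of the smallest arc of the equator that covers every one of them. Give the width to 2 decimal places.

Sort the longitudes: -170.31°, -155.04°, +161.79°, +164.03°.
Eastward gaps between consecutive values (wrapping around): 15.27°, 316.83°, 2.24°, 25.66°.
Largest gap = 316.83° ⇒ minimal covering band is its complement: 360° − 316.83° = 43.17°.
Band runs from +161.79° eastward to -155.04°, crossing the antimeridian.

43.17°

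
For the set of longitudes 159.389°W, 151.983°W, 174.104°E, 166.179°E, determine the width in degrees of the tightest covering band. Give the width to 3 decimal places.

41.838°

Sort the longitudes: -159.389°, -151.983°, +166.179°, +174.104°.
Eastward gaps between consecutive values (wrapping around): 7.406°, 318.162°, 7.925°, 26.507°.
Largest gap = 318.162° ⇒ minimal covering band is its complement: 360° − 318.162° = 41.838°.
Band runs from +166.179° eastward to -151.983°, crossing the antimeridian.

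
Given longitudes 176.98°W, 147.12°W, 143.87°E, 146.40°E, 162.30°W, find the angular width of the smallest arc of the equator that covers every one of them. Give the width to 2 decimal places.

Sort the longitudes: -176.98°, -162.30°, -147.12°, +143.87°, +146.40°.
Eastward gaps between consecutive values (wrapping around): 14.68°, 15.18°, 290.99°, 2.53°, 36.62°.
Largest gap = 290.99° ⇒ minimal covering band is its complement: 360° − 290.99° = 69.01°.
Band runs from +143.87° eastward to -147.12°, crossing the antimeridian.

69.01°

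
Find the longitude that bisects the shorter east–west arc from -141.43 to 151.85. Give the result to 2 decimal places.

-174.79°

Signed shortest Δλ from -141.43° to +151.85° is -66.72°.
Midpoint longitude = -141.43° + (-66.72°)/2 = -141.43° − 33.36° = -174.79°.
(The naïve average (-141.43 + +151.85)/2 = 5.21° is on the wrong side of the globe.)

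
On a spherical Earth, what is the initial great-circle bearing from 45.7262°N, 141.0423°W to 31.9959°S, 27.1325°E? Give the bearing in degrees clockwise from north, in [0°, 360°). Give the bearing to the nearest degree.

Δλ = 27.1325 − -141.0423 = 168.1748°.
θ = atan2( sin Δλ · cos φ₂ , cos φ₁ · sin φ₂ − sin φ₁ · cos φ₂ · cos Δλ )
  = atan2(0.17380, 0.22446) = 37.749° → normalised to [0°, 360°): 37.749°.

38°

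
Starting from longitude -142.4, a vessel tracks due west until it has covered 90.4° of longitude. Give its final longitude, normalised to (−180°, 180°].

+127.2°

Start at -142.4°; shift −90.4° → -232.8°.
-232.8° lies outside (−180°, 180°]; add 360° → +127.2°.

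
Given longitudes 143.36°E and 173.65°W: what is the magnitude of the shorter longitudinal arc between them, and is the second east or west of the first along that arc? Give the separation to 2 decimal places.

42.99° east

Raw difference: -173.65 − 143.36 = -317.01°.
Normalise into (−180°, 180°]: -317.01° + 360° = 42.99°.
Positive ⇒ the second point lies to the east; separation 42.99°.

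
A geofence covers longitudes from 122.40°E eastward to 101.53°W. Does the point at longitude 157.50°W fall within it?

Yes

Band width going east from +122.40° to -101.53°: ((-101.53 − 122.40) mod 360) = 136.07°.
Offset of -157.50° east of the west edge: ((-157.50 − 122.40) mod 360) = 80.10°.
80.10° ≤ 136.07° ⇒ inside.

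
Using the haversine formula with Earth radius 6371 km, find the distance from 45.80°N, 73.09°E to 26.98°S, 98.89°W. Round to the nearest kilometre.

17806 km

Δλ = -98.89 − 73.09 = -171.98°.
Δφ = -26.98 − 45.80 = -72.78°.
a = sin²(Δφ/2) + cos φ₁ · cos φ₂ · sin²(Δλ/2) = 0.970230.
c = 2·atan2(√a, √(1−a)) = 2.79478 rad → d = 6371·c ≈ 17805.53 km.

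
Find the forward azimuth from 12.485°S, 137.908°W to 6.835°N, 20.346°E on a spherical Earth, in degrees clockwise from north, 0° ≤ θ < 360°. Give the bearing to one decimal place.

Δλ = 20.346 − -137.908 = 158.254°.
θ = atan2( sin Δλ · cos φ₂ , cos φ₁ · sin φ₂ − sin φ₁ · cos φ₂ · cos Δλ )
  = atan2(0.36786, -0.08318) = 102.741° → normalised to [0°, 360°): 102.741°.

102.7°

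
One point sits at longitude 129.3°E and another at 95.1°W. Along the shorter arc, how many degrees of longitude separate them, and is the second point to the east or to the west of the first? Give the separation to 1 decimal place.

135.6° east

Raw difference: -95.1 − 129.3 = -224.4°.
Normalise into (−180°, 180°]: -224.4° + 360° = 135.6°.
Positive ⇒ the second point lies to the east; separation 135.6°.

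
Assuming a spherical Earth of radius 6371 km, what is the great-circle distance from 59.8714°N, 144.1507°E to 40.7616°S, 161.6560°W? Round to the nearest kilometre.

12233 km

Δλ = -161.6560 − 144.1507 = -305.8067°; wrapped into (−180°, 180°]: 54.1933°.
Δφ = -40.7616 − 59.8714 = -100.6330°.
a = sin²(Δφ/2) + cos φ₁ · cos φ₂ · sin²(Δλ/2) = 0.671138.
c = 2·atan2(√a, √(1−a)) = 1.92013 rad → d = 6371·c ≈ 12233.17 km.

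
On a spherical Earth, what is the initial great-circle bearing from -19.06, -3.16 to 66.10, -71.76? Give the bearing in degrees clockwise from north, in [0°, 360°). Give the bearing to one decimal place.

Δλ = -71.76 − -3.16 = -68.60°.
θ = atan2( sin Δλ · cos φ₂ , cos φ₁ · sin φ₂ − sin φ₁ · cos φ₂ · cos Δλ )
  = atan2(-0.37721, 0.91241) = -22.461° → normalised to [0°, 360°): 337.539°.

337.5°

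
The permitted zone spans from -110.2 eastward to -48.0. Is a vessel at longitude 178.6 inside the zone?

No

Band width going east from -110.2° to -48.0°: ((-48.0 − -110.2) mod 360) = 62.2°.
Offset of +178.6° east of the west edge: ((178.6 − -110.2) mod 360) = 288.8°.
288.8° > 62.2° ⇒ outside.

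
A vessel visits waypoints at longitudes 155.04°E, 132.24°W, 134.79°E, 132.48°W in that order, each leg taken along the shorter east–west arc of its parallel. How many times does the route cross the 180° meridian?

3

Leg 1: +155.04° → -132.24°, shortest Δλ = 72.72° (east) — crosses 180°.
Leg 2: -132.24° → +134.79°, shortest Δλ = -92.97° (west) — crosses 180°.
Leg 3: +134.79° → -132.48°, shortest Δλ = 92.73° (east) — crosses 180°.
Total crossings: 3.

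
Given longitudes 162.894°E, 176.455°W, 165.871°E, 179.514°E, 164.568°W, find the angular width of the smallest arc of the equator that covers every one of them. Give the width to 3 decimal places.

32.538°

Sort the longitudes: -176.455°, -164.568°, +162.894°, +165.871°, +179.514°.
Eastward gaps between consecutive values (wrapping around): 11.887°, 327.462°, 2.977°, 13.643°, 4.031°.
Largest gap = 327.462° ⇒ minimal covering band is its complement: 360° − 327.462° = 32.538°.
Band runs from +162.894° eastward to -164.568°, crossing the antimeridian.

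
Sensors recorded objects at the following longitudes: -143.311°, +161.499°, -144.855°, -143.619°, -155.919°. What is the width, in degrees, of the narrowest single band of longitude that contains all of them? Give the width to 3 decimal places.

Sort the longitudes: -155.919°, -144.855°, -143.619°, -143.311°, +161.499°.
Eastward gaps between consecutive values (wrapping around): 11.064°, 1.236°, 0.308°, 304.810°, 42.582°.
Largest gap = 304.810° ⇒ minimal covering band is its complement: 360° − 304.810° = 55.190°.
Band runs from +161.499° eastward to -143.311°, crossing the antimeridian.

55.190°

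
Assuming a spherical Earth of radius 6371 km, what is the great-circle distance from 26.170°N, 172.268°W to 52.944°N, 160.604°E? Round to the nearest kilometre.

3732 km

Δλ = 160.604 − -172.268 = 332.872°; wrapped into (−180°, 180°]: -27.128°.
Δφ = 52.944 − 26.170 = 26.774°.
a = sin²(Δφ/2) + cos φ₁ · cos φ₂ · sin²(Δλ/2) = 0.083353.
c = 2·atan2(√a, √(1−a)) = 0.58576 rad → d = 6371·c ≈ 3731.85 km.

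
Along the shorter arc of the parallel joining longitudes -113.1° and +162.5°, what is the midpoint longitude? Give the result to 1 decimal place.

Signed shortest Δλ from -113.1° to +162.5° is -84.4°.
Midpoint longitude = -113.1° + (-84.4°)/2 = -113.1° − 42.2° = -155.3°.
(The naïve average (-113.1 + +162.5)/2 = 24.7° is on the wrong side of the globe.)

-155.3°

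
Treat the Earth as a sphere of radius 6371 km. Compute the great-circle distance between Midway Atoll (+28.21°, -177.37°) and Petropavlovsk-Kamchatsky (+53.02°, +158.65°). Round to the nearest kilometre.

3387 km

Δλ = 158.65 − -177.37 = 336.02°; wrapped into (−180°, 180°]: -23.98°.
Δφ = 53.02 − 28.21 = 24.81°.
a = sin²(Δφ/2) + cos φ₁ · cos φ₂ · sin²(Δλ/2) = 0.069024.
c = 2·atan2(√a, √(1−a)) = 0.53169 rad → d = 6371·c ≈ 3387.40 km.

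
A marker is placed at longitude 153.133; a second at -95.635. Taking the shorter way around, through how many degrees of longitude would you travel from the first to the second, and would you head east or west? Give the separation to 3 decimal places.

111.232° east

Raw difference: -95.635 − 153.133 = -248.768°.
Normalise into (−180°, 180°]: -248.768° + 360° = 111.232°.
Positive ⇒ the second point lies to the east; separation 111.232°.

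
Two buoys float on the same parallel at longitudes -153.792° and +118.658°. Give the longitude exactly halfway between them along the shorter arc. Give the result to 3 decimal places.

Signed shortest Δλ from -153.792° to +118.658° is -87.550°.
Midpoint longitude = -153.792° + (-87.550°)/2 = -153.792° − 43.775° = -197.567°.
Normalise into (−180°, 180°]: +162.433°.
(The naïve average (-153.792 + +118.658)/2 = -17.567° is on the wrong side of the globe.)

+162.433°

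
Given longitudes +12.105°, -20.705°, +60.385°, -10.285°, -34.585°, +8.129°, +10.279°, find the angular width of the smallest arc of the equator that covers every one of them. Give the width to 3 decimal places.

Sort the longitudes: -34.585°, -20.705°, -10.285°, +8.129°, +10.279°, +12.105°, +60.385°.
Eastward gaps between consecutive values (wrapping around): 13.880°, 10.420°, 18.414°, 2.150°, 1.826°, 48.280°, 265.030°.
Largest gap = 265.030° ⇒ minimal covering band is its complement: 360° − 265.030° = 94.970°.
Band runs from -34.585° eastward to +60.385°.

94.970°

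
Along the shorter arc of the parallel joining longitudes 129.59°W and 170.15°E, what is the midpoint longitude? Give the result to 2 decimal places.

Signed shortest Δλ from -129.59° to +170.15° is -60.26°.
Midpoint longitude = -129.59° + (-60.26°)/2 = -129.59° − 30.13° = -159.72°.
(The naïve average (-129.59 + +170.15)/2 = 20.28° is on the wrong side of the globe.)

159.72°W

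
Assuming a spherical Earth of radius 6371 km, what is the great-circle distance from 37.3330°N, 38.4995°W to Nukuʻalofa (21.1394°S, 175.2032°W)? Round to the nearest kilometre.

Δλ = -175.2032 − -38.4995 = -136.7037°.
Δφ = -21.1394 − 37.3330 = -58.4724°.
a = sin²(Δφ/2) + cos φ₁ · cos φ₂ · sin²(Δλ/2) = 0.879235.
c = 2·atan2(√a, √(1−a)) = 2.43176 rad → d = 6371·c ≈ 15492.73 km.

15493 km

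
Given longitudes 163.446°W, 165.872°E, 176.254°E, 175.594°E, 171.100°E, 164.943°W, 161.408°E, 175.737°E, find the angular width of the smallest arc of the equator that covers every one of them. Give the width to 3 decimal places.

35.146°

Sort the longitudes: -164.943°, -163.446°, +161.408°, +165.872°, +171.100°, +175.594°, +175.737°, +176.254°.
Eastward gaps between consecutive values (wrapping around): 1.497°, 324.854°, 4.464°, 5.228°, 4.494°, 0.143°, 0.517°, 18.803°.
Largest gap = 324.854° ⇒ minimal covering band is its complement: 360° − 324.854° = 35.146°.
Band runs from +161.408° eastward to -163.446°, crossing the antimeridian.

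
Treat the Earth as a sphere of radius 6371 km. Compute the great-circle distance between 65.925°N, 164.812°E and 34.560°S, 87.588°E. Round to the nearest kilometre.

12936 km

Δλ = 87.588 − 164.812 = -77.224°.
Δφ = -34.560 − 65.925 = -100.485°.
a = sin²(Δφ/2) + cos φ₁ · cos φ₂ · sin²(Δλ/2) = 0.721816.
c = 2·atan2(√a, √(1−a)) = 2.03044 rad → d = 6371·c ≈ 12935.96 km.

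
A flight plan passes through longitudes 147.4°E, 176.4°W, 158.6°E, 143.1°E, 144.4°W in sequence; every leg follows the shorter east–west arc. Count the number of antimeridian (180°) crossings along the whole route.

3

Leg 1: +147.4° → -176.4°, shortest Δλ = 36.2° (east) — crosses 180°.
Leg 2: -176.4° → +158.6°, shortest Δλ = -25.0° (west) — crosses 180°.
Leg 3: +158.6° → +143.1°, shortest Δλ = -15.5° (west) — does not cross 180°.
Leg 4: +143.1° → -144.4°, shortest Δλ = 72.5° (east) — crosses 180°.
Total crossings: 3.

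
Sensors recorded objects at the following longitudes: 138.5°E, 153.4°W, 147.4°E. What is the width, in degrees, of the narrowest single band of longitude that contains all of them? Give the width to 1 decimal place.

Sort the longitudes: -153.4°, +138.5°, +147.4°.
Eastward gaps between consecutive values (wrapping around): 291.9°, 8.9°, 59.2°.
Largest gap = 291.9° ⇒ minimal covering band is its complement: 360° − 291.9° = 68.1°.
Band runs from +138.5° eastward to -153.4°, crossing the antimeridian.

68.1°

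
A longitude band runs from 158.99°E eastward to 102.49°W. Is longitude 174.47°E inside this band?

Band width going east from +158.99° to -102.49°: ((-102.49 − 158.99) mod 360) = 98.52°.
Offset of +174.47° east of the west edge: ((174.47 − 158.99) mod 360) = 15.48°.
15.48° ≤ 98.52° ⇒ inside.

Yes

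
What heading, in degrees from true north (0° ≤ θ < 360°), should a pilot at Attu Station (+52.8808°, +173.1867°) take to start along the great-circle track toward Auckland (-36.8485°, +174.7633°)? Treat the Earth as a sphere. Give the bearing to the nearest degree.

179°

Δλ = 174.7633 − 173.1867 = 1.5766°.
θ = atan2( sin Δλ · cos φ₂ , cos φ₁ · sin φ₂ − sin φ₁ · cos φ₂ · cos Δλ )
  = atan2(0.02202, -0.99975) = 178.738° → normalised to [0°, 360°): 178.738°.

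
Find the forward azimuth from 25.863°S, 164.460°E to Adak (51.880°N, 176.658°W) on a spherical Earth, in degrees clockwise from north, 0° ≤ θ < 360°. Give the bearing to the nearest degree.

12°

Δλ = -176.658 − 164.460 = -341.118°; wrapped into (−180°, 180°]: 18.882°.
θ = atan2( sin Δλ · cos φ₂ , cos φ₁ · sin φ₂ − sin φ₁ · cos φ₂ · cos Δλ )
  = atan2(0.19977, 0.96271) = 11.723° → normalised to [0°, 360°): 11.723°.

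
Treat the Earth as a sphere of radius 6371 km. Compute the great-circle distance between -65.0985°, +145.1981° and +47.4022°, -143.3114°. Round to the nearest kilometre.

Δλ = -143.3114 − 145.1981 = -288.5095°; wrapped into (−180°, 180°]: 71.4905°.
Δφ = 47.4022 − -65.0985 = 112.5007°.
a = sin²(Δφ/2) + cos φ₁ · cos φ₂ · sin²(Δλ/2) = 0.788607.
c = 2·atan2(√a, √(1−a)) = 2.18611 rad → d = 6371·c ≈ 13927.70 km.

13928 km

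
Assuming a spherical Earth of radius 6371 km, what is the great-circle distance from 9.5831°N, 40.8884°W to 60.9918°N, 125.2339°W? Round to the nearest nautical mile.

Δλ = -125.2339 − -40.8884 = -84.3455°.
Δφ = 60.9918 − 9.5831 = 51.4087°.
a = sin²(Δφ/2) + cos φ₁ · cos φ₂ · sin²(Δλ/2) = 0.403647.
c = 2·atan2(√a, √(1−a)) = 1.37688 rad → d = 6371·c ≈ 8772.08 km ≈ 4736.54 nmi.

4737 nmi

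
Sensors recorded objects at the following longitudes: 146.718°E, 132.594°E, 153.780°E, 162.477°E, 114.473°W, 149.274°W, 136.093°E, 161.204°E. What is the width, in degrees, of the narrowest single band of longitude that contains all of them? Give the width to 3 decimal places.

Sort the longitudes: -149.274°, -114.473°, +132.594°, +136.093°, +146.718°, +153.780°, +161.204°, +162.477°.
Eastward gaps between consecutive values (wrapping around): 34.801°, 247.067°, 3.499°, 10.625°, 7.062°, 7.424°, 1.273°, 48.249°.
Largest gap = 247.067° ⇒ minimal covering band is its complement: 360° − 247.067° = 112.933°.
Band runs from +132.594° eastward to -114.473°, crossing the antimeridian.

112.933°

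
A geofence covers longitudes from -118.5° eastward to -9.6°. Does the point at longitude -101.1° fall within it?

Band width going east from -118.5° to -9.6°: ((-9.6 − -118.5) mod 360) = 108.9°.
Offset of -101.1° east of the west edge: ((-101.1 − -118.5) mod 360) = 17.4°.
17.4° ≤ 108.9° ⇒ inside.

Yes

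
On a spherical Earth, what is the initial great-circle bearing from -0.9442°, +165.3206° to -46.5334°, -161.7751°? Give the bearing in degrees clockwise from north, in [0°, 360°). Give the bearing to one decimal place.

Δλ = -161.7751 − 165.3206 = -327.0957°; wrapped into (−180°, 180°]: 32.9043°.
θ = atan2( sin Δλ · cos φ₂ , cos φ₁ · sin φ₂ − sin φ₁ · cos φ₂ · cos Δλ )
  = atan2(0.37371, -0.71616) = 152.443° → normalised to [0°, 360°): 152.443°.

152.4°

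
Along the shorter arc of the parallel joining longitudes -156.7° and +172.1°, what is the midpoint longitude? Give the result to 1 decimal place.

Signed shortest Δλ from -156.7° to +172.1° is -31.2°.
Midpoint longitude = -156.7° + (-31.2°)/2 = -156.7° − 15.6° = -172.3°.
(The naïve average (-156.7 + +172.1)/2 = 7.7° is on the wrong side of the globe.)

-172.3°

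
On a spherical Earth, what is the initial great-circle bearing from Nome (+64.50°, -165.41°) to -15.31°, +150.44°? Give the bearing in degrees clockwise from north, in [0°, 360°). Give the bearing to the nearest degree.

Δλ = 150.44 − -165.41 = 315.85°; wrapped into (−180°, 180°]: -44.15°.
θ = atan2( sin Δλ · cos φ₂ , cos φ₁ · sin φ₂ − sin φ₁ · cos φ₂ · cos Δλ )
  = atan2(-0.67182, -0.73831) = -137.700° → normalised to [0°, 360°): 222.300°.

222°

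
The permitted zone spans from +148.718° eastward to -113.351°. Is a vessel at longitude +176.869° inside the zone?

Band width going east from +148.718° to -113.351°: ((-113.351 − 148.718) mod 360) = 97.931°.
Offset of +176.869° east of the west edge: ((176.869 − 148.718) mod 360) = 28.151°.
28.151° ≤ 97.931° ⇒ inside.

Yes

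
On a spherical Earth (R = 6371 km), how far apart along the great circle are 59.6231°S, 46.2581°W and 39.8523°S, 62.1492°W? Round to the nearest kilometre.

Δλ = -62.1492 − -46.2581 = -15.8911°.
Δφ = -39.8523 − -59.6231 = 19.7708°.
a = sin²(Δφ/2) + cos φ₁ · cos φ₂ · sin²(Δλ/2) = 0.036891.
c = 2·atan2(√a, √(1−a)) = 0.38654 rad → d = 6371·c ≈ 2462.68 km.

2463 km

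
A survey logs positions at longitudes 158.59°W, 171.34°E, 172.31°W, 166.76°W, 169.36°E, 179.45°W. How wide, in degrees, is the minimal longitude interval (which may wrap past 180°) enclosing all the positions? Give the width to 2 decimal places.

Sort the longitudes: -179.45°, -172.31°, -166.76°, -158.59°, +169.36°, +171.34°.
Eastward gaps between consecutive values (wrapping around): 7.14°, 5.55°, 8.17°, 327.95°, 1.98°, 9.21°.
Largest gap = 327.95° ⇒ minimal covering band is its complement: 360° − 327.95° = 32.05°.
Band runs from +169.36° eastward to -158.59°, crossing the antimeridian.

32.05°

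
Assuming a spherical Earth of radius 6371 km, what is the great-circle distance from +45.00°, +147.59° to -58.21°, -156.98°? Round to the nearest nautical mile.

6781 nmi

Δλ = -156.98 − 147.59 = -304.57°; wrapped into (−180°, 180°]: 55.43°.
Δφ = -58.21 − 45.00 = -103.21°.
a = sin²(Δφ/2) + cos φ₁ · cos φ₂ · sin²(Δλ/2) = 0.694832.
c = 2·atan2(√a, √(1−a)) = 1.97106 rad → d = 6371·c ≈ 12557.64 km ≈ 6780.58 nmi.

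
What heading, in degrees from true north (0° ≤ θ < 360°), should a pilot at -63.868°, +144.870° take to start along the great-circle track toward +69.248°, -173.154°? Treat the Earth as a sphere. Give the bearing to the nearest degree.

Δλ = -173.154 − 144.870 = -318.024°; wrapped into (−180°, 180°]: 41.976°.
θ = atan2( sin Δλ · cos φ₂ , cos φ₁ · sin φ₂ − sin φ₁ · cos φ₂ · cos Δλ )
  = atan2(0.23698, 0.64835) = 20.078° → normalised to [0°, 360°): 20.078°.

20°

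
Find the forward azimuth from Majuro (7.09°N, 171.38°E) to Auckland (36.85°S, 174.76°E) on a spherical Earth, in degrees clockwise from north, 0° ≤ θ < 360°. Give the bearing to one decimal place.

Δλ = 174.76 − 171.38 = 3.38°.
θ = atan2( sin Δλ · cos φ₂ , cos φ₁ · sin φ₂ − sin φ₁ · cos φ₂ · cos Δλ )
  = atan2(0.04718, -0.69373) = 176.109° → normalised to [0°, 360°): 176.109°.

176.1°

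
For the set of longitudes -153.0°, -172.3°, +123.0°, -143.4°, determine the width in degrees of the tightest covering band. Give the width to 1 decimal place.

93.6°

Sort the longitudes: -172.3°, -153.0°, -143.4°, +123.0°.
Eastward gaps between consecutive values (wrapping around): 19.3°, 9.6°, 266.4°, 64.7°.
Largest gap = 266.4° ⇒ minimal covering band is its complement: 360° − 266.4° = 93.6°.
Band runs from +123.0° eastward to -143.4°, crossing the antimeridian.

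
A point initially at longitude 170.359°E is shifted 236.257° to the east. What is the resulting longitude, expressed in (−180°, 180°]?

46.616°E

Start at +170.359°; shift +236.257° → +406.616°.
+406.616° lies outside (−180°, 180°]; subtract 360° → +46.616°.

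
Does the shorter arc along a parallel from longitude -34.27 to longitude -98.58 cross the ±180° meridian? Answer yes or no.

Signed shortest Δλ = ((-98.58 − -34.27 + 180) mod 360) − 180 = -64.31°.
Going west by 64.31° from -34.27° reaches -98.58° without touching 180°.

No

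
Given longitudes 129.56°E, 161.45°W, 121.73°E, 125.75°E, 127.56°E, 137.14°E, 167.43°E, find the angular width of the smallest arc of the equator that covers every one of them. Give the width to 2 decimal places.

Sort the longitudes: -161.45°, +121.73°, +125.75°, +127.56°, +129.56°, +137.14°, +167.43°.
Eastward gaps between consecutive values (wrapping around): 283.18°, 4.02°, 1.81°, 2.00°, 7.58°, 30.29°, 31.12°.
Largest gap = 283.18° ⇒ minimal covering band is its complement: 360° − 283.18° = 76.82°.
Band runs from +121.73° eastward to -161.45°, crossing the antimeridian.

76.82°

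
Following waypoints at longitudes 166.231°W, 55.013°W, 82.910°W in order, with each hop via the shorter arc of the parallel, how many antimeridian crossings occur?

Leg 1: -166.231° → -55.013°, shortest Δλ = 111.218° (east) — does not cross 180°.
Leg 2: -55.013° → -82.910°, shortest Δλ = -27.897° (west) — does not cross 180°.
Total crossings: 0.

0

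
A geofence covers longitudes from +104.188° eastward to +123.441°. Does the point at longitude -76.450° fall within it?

Band width going east from +104.188° to +123.441°: ((123.441 − 104.188) mod 360) = 19.253°.
Offset of -76.450° east of the west edge: ((-76.450 − 104.188) mod 360) = 179.362°.
179.362° > 19.253° ⇒ outside.

No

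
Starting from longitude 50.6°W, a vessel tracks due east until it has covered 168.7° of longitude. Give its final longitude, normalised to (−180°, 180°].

118.1°E

Start at -50.6°; shift +168.7° → +118.1°.
+118.1° already lies in (−180°, 180°].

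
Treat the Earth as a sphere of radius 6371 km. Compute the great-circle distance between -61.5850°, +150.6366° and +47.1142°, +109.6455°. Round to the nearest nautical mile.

Δλ = 109.6455 − 150.6366 = -40.9911°.
Δφ = 47.1142 − -61.5850 = 108.6992°.
a = sin²(Δφ/2) + cos φ₁ · cos φ₂ · sin²(Δλ/2) = 0.700001.
c = 2·atan2(√a, √(1−a)) = 1.98231 rad → d = 6371·c ≈ 12629.32 km ≈ 6819.29 nmi.

6819 nmi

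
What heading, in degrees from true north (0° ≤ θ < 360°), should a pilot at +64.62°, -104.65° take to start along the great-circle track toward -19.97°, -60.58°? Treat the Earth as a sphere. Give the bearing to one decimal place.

Δλ = -60.58 − -104.65 = 44.07°.
θ = atan2( sin Δλ · cos φ₂ , cos φ₁ · sin φ₂ − sin φ₁ · cos φ₂ · cos Δλ )
  = atan2(0.65372, -0.75650) = 139.169° → normalised to [0°, 360°): 139.169°.

139.2°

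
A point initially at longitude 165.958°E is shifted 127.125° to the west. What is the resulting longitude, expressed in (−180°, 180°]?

Start at +165.958°; shift −127.125° → +38.833°.
+38.833° already lies in (−180°, 180°].

38.833°E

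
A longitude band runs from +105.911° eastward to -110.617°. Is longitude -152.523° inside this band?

Band width going east from +105.911° to -110.617°: ((-110.617 − 105.911) mod 360) = 143.472°.
Offset of -152.523° east of the west edge: ((-152.523 − 105.911) mod 360) = 101.566°.
101.566° ≤ 143.472° ⇒ inside.

Yes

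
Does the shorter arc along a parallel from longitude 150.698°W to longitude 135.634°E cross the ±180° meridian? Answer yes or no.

Yes

Naïve |135.634 − -150.698| = 286.332° > 180°, so the shorter arc goes the other way round — across 180°.
Signed shortest Δλ = ((135.634 − -150.698 + 180) mod 360) − 180 = -73.668°.
Going west by 73.668° from -150.698° passes through 180° before reaching +135.634°.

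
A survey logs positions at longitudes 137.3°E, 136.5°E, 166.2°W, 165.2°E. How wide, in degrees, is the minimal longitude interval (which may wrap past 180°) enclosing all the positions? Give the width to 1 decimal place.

57.3°

Sort the longitudes: -166.2°, +136.5°, +137.3°, +165.2°.
Eastward gaps between consecutive values (wrapping around): 302.7°, 0.8°, 27.9°, 28.6°.
Largest gap = 302.7° ⇒ minimal covering band is its complement: 360° − 302.7° = 57.3°.
Band runs from +136.5° eastward to -166.2°, crossing the antimeridian.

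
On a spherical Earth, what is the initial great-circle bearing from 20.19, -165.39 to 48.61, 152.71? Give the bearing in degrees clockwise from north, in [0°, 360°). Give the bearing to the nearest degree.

320°

Δλ = 152.71 − -165.39 = 318.10°; wrapped into (−180°, 180°]: -41.90°.
θ = atan2( sin Δλ · cos φ₂ , cos φ₁ · sin φ₂ − sin φ₁ · cos φ₂ · cos Δλ )
  = atan2(-0.44156, 0.53428) = -39.572° → normalised to [0°, 360°): 320.428°.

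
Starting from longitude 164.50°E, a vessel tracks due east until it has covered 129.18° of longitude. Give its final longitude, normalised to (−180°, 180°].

66.32°W

Start at +164.50°; shift +129.18° → +293.68°.
+293.68° lies outside (−180°, 180°]; subtract 360° → -66.32°.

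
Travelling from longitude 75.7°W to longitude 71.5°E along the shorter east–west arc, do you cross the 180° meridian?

Signed shortest Δλ = ((71.5 − -75.7 + 180) mod 360) − 180 = 147.2°.
Going east by 147.2° from -75.7° reaches +71.5° without touching 180°.

No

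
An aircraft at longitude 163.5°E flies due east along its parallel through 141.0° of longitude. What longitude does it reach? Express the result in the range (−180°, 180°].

55.5°W

Start at +163.5°; shift +141.0° → +304.5°.
+304.5° lies outside (−180°, 180°]; subtract 360° → -55.5°.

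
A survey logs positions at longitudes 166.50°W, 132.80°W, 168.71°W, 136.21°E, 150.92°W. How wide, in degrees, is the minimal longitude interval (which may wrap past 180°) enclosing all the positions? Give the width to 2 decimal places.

90.99°

Sort the longitudes: -168.71°, -166.50°, -150.92°, -132.80°, +136.21°.
Eastward gaps between consecutive values (wrapping around): 2.21°, 15.58°, 18.12°, 269.01°, 55.08°.
Largest gap = 269.01° ⇒ minimal covering band is its complement: 360° − 269.01° = 90.99°.
Band runs from +136.21° eastward to -132.80°, crossing the antimeridian.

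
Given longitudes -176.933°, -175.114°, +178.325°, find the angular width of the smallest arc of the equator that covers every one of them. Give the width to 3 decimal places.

6.561°

Sort the longitudes: -176.933°, -175.114°, +178.325°.
Eastward gaps between consecutive values (wrapping around): 1.819°, 353.439°, 4.742°.
Largest gap = 353.439° ⇒ minimal covering band is its complement: 360° − 353.439° = 6.561°.
Band runs from +178.325° eastward to -175.114°, crossing the antimeridian.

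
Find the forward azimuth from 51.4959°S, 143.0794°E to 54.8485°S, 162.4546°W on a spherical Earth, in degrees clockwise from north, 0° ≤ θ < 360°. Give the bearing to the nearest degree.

Δλ = -162.4546 − 143.0794 = -305.5340°; wrapped into (−180°, 180°]: 54.4660°.
θ = atan2( sin Δλ · cos φ₂ , cos φ₁ · sin φ₂ − sin φ₁ · cos φ₂ · cos Δλ )
  = atan2(0.46852, -0.24718) = 117.815° → normalised to [0°, 360°): 117.815°.

118°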